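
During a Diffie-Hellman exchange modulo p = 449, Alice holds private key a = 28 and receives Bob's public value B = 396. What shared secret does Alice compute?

92

Shared key K = 396^28 mod 449.
396^1 ≡ 396 (mod 449)
396^2 = (396^1)^2 ≡ 396^2 = 156816 ≡ 115 (mod 449)
396^4 = (396^2)^2 ≡ 115^2 = 13225 ≡ 204 (mod 449)
396^8 = (396^4)^2 ≡ 204^2 = 41616 ≡ 308 (mod 449)
396^16 = (396^8)^2 ≡ 308^2 = 94864 ≡ 125 (mod 449)
396^28 = 396^16 · 396^8 · 396^4 ≡ 125 · 308 · 204 ≡ 92 (mod 449).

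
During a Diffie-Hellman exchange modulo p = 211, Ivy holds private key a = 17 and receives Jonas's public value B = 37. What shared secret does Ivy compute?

62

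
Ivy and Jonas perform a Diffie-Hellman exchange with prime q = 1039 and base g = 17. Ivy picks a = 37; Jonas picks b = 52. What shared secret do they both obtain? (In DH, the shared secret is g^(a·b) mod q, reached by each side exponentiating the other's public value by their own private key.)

Jonas sends B = g^b mod q = 17^52 mod 1039.
17^1 ≡ 17 (mod 1039)
17^2 = (17^1)^2 ≡ 17^2 = 289 ≡ 289 (mod 1039)
17^4 = (17^2)^2 ≡ 289^2 = 83521 ≡ 401 (mod 1039)
17^8 = (17^4)^2 ≡ 401^2 = 160801 ≡ 795 (mod 1039)
17^16 = (17^8)^2 ≡ 795^2 = 632025 ≡ 313 (mod 1039)
17^32 = (17^16)^2 ≡ 313^2 = 97969 ≡ 303 (mod 1039)
17^52 = 17^32 · 17^16 · 17^4 ≡ 303 · 313 · 401 ≡ 961 (mod 1039).
So B = 961. Ivy then computes K = B^a mod q = 961^37 mod 1039.
961^1 ≡ 961 (mod 1039)
961^2 = (961^1)^2 ≡ 961^2 = 923521 ≡ 889 (mod 1039)
961^4 = (961^2)^2 ≡ 889^2 = 790321 ≡ 681 (mod 1039)
961^8 = (961^4)^2 ≡ 681^2 = 463761 ≡ 367 (mod 1039)
961^16 = (961^8)^2 ≡ 367^2 = 134689 ≡ 658 (mod 1039)
961^32 = (961^16)^2 ≡ 658^2 = 432964 ≡ 740 (mod 1039)
961^37 = 961^32 · 961^4 · 961^1 ≡ 740 · 681 · 961 ≡ 128 (mod 1039).

128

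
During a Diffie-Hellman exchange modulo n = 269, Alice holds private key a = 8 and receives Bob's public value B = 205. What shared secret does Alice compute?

Shared key K = 205^8 mod 269.
205^1 ≡ 205 (mod 269)
205^2 = (205^1)^2 ≡ 205^2 = 42025 ≡ 61 (mod 269)
205^4 = (205^2)^2 ≡ 61^2 = 3721 ≡ 224 (mod 269)
205^8 = (205^4)^2 ≡ 224^2 = 50176 ≡ 142 (mod 269)

142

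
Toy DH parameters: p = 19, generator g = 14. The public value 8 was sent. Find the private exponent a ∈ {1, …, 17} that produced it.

3

Try successive powers of 14 modulo 19:
14^1 ≡ 14
14^2 ≡ 6
14^3 ≡ 8
Found: a = 3.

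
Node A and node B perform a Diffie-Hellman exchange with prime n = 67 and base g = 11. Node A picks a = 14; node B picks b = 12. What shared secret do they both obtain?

Node B sends B = g^b mod n = 11^12 mod 67.
11^1 ≡ 11 (mod 67)
11^2 = (11^1)^2 ≡ 11^2 = 121 ≡ 54 (mod 67)
11^4 = (11^2)^2 ≡ 54^2 = 2916 ≡ 35 (mod 67)
11^8 = (11^4)^2 ≡ 35^2 = 1225 ≡ 19 (mod 67)
11^12 = 11^8 · 11^4 ≡ 19 · 35 ≡ 62 (mod 67).
So B = 62. Node A then computes K = B^a mod n = 62^14 mod 67.
62^1 ≡ 62 (mod 67)
62^2 = (62^1)^2 ≡ 62^2 = 3844 ≡ 25 (mod 67)
62^4 = (62^2)^2 ≡ 25^2 = 625 ≡ 22 (mod 67)
62^8 = (62^4)^2 ≡ 22^2 = 484 ≡ 15 (mod 67)
62^14 = 62^8 · 62^4 · 62^2 ≡ 15 · 22 · 25 ≡ 9 (mod 67).

9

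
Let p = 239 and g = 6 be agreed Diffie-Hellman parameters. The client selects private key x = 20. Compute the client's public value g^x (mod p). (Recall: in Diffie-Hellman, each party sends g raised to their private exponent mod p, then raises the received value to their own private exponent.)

216

Public value = 6^20 (mod 239).
6^1 ≡ 6 (mod 239)
6^2 = (6^1)^2 ≡ 6^2 = 36 ≡ 36 (mod 239)
6^4 = (6^2)^2 ≡ 36^2 = 1296 ≡ 101 (mod 239)
6^8 = (6^4)^2 ≡ 101^2 = 10201 ≡ 163 (mod 239)
6^16 = (6^8)^2 ≡ 163^2 = 26569 ≡ 40 (mod 239)
6^20 = 6^16 · 6^4 ≡ 40 · 101 ≡ 216 (mod 239).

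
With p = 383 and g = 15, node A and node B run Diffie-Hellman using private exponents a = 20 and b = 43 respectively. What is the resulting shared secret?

Node A sends A = g^a mod p = 15^20 mod 383.
15^1 ≡ 15 (mod 383)
15^2 = (15^1)^2 ≡ 15^2 = 225 ≡ 225 (mod 383)
15^4 = (15^2)^2 ≡ 225^2 = 50625 ≡ 69 (mod 383)
15^8 = (15^4)^2 ≡ 69^2 = 4761 ≡ 165 (mod 383)
15^16 = (15^8)^2 ≡ 165^2 = 27225 ≡ 32 (mod 383)
15^20 = 15^16 · 15^4 ≡ 32 · 69 ≡ 293 (mod 383).
So A = 293. Node B then computes K = A^b mod p = 293^43 mod 383.
293^1 ≡ 293 (mod 383)
293^2 = (293^1)^2 ≡ 293^2 = 85849 ≡ 57 (mod 383)
293^4 = (293^2)^2 ≡ 57^2 = 3249 ≡ 185 (mod 383)
293^8 = (293^4)^2 ≡ 185^2 = 34225 ≡ 138 (mod 383)
293^16 = (293^8)^2 ≡ 138^2 = 19044 ≡ 277 (mod 383)
293^32 = (293^16)^2 ≡ 277^2 = 76729 ≡ 129 (mod 383)
293^43 = 293^32 · 293^8 · 293^2 · 293^1 ≡ 129 · 138 · 57 · 293 ≡ 175 (mod 383).

175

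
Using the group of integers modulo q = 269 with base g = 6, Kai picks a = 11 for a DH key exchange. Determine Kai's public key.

253

Public value = 6^11 mod 269.
6^1 ≡ 6 (mod 269)
6^2 = (6^1)^2 ≡ 6^2 = 36 ≡ 36 (mod 269)
6^4 = (6^2)^2 ≡ 36^2 = 1296 ≡ 220 (mod 269)
6^8 = (6^4)^2 ≡ 220^2 = 48400 ≡ 249 (mod 269)
6^11 = 6^8 · 6^2 · 6^1 ≡ 249 · 36 · 6 ≡ 253 (mod 269).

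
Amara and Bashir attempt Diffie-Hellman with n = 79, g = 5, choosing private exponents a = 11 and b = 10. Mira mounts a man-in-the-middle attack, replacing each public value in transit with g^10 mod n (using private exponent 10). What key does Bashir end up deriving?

Bashir receives Mira's public value M = 5^10 mod 79 instead of the honest one.
5^1 ≡ 5 (mod 79)
5^2 = (5^1)^2 ≡ 5^2 = 25 ≡ 25 (mod 79)
5^4 = (5^2)^2 ≡ 25^2 = 625 ≡ 72 (mod 79)
5^8 = (5^4)^2 ≡ 72^2 = 5184 ≡ 49 (mod 79)
5^10 = 5^8 · 5^2 ≡ 49 · 25 ≡ 40 (mod 79).
So M = 40. Bashir computes K = M^10 mod 79.
40^1 ≡ 40 (mod 79)
40^2 = (40^1)^2 ≡ 40^2 = 1600 ≡ 20 (mod 79)
40^4 = (40^2)^2 ≡ 20^2 = 400 ≡ 5 (mod 79)
40^8 = (40^4)^2 ≡ 5^2 = 25 ≡ 25 (mod 79)
40^10 = 40^8 · 40^2 ≡ 25 · 20 ≡ 26 (mod 79).

26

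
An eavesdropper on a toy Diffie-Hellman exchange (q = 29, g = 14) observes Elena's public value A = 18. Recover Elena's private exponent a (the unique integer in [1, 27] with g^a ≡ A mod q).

3

Try successive powers of 14 modulo 29:
14^1 ≡ 14
14^2 ≡ 22
14^3 ≡ 18
Found: a = 3.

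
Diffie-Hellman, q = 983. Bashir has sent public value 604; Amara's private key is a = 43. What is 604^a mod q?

Shared key K = 604^43 mod 983.
604^1 ≡ 604 (mod 983)
604^2 = (604^1)^2 ≡ 604^2 = 364816 ≡ 123 (mod 983)
604^4 = (604^2)^2 ≡ 123^2 = 15129 ≡ 384 (mod 983)
604^8 = (604^4)^2 ≡ 384^2 = 147456 ≡ 6 (mod 983)
604^16 = (604^8)^2 ≡ 6^2 = 36 ≡ 36 (mod 983)
604^32 = (604^16)^2 ≡ 36^2 = 1296 ≡ 313 (mod 983)
604^43 = 604^32 · 604^8 · 604^2 · 604^1 ≡ 313 · 6 · 123 · 604 ≡ 237 (mod 983).

237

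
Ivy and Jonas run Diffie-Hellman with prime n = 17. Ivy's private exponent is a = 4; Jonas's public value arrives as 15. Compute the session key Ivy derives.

16

Shared key K = 15^4 mod 17.
15^1 ≡ 15 (mod 17)
15^2 = (15^1)^2 ≡ 15^2 = 225 ≡ 4 (mod 17)
15^4 = (15^2)^2 ≡ 4^2 = 16 ≡ 16 (mod 17)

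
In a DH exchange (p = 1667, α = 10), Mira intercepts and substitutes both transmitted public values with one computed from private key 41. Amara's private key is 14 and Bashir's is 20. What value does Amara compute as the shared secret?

Amara receives Mira's public value M = 10^41 mod 1667 instead of the honest one.
10^1 ≡ 10 (mod 1667)
10^2 = (10^1)^2 ≡ 10^2 = 100 ≡ 100 (mod 1667)
10^4 = (10^2)^2 ≡ 100^2 = 10000 ≡ 1665 (mod 1667)
10^8 = (10^4)^2 ≡ 1665^2 = 2772225 ≡ 4 (mod 1667)
10^16 = (10^8)^2 ≡ 4^2 = 16 ≡ 16 (mod 1667)
10^32 = (10^16)^2 ≡ 16^2 = 256 ≡ 256 (mod 1667)
10^41 = 10^32 · 10^8 · 10^1 ≡ 256 · 4 · 10 ≡ 238 (mod 1667).
So M = 238. Amara computes K = M^14 mod 1667.
238^1 ≡ 238 (mod 1667)
238^2 = (238^1)^2 ≡ 238^2 = 56644 ≡ 1633 (mod 1667)
238^4 = (238^2)^2 ≡ 1633^2 = 2666689 ≡ 1156 (mod 1667)
238^8 = (238^4)^2 ≡ 1156^2 = 1336336 ≡ 1069 (mod 1667)
238^14 = 238^8 · 238^4 · 238^2 ≡ 1069 · 1156 · 1633 ≡ 759 (mod 1667).

759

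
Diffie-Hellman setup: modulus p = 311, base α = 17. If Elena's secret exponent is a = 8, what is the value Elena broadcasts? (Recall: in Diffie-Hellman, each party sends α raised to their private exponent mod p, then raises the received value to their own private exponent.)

73

Public value = 17^8 (mod 311).
17^1 ≡ 17 (mod 311)
17^2 = (17^1)^2 ≡ 17^2 = 289 ≡ 289 (mod 311)
17^4 = (17^2)^2 ≡ 289^2 = 83521 ≡ 173 (mod 311)
17^8 = (17^4)^2 ≡ 173^2 = 29929 ≡ 73 (mod 311)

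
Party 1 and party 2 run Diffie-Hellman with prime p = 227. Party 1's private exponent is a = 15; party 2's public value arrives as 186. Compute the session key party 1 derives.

171

Shared key K = 186^15 mod 227.
186^1 ≡ 186 (mod 227)
186^2 = (186^1)^2 ≡ 186^2 = 34596 ≡ 92 (mod 227)
186^4 = (186^2)^2 ≡ 92^2 = 8464 ≡ 65 (mod 227)
186^8 = (186^4)^2 ≡ 65^2 = 4225 ≡ 139 (mod 227)
186^15 = 186^8 · 186^4 · 186^2 · 186^1 ≡ 139 · 65 · 92 · 186 ≡ 171 (mod 227).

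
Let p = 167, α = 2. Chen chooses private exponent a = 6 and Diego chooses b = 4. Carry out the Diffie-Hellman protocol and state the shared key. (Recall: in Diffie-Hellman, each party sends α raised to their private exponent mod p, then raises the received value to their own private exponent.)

62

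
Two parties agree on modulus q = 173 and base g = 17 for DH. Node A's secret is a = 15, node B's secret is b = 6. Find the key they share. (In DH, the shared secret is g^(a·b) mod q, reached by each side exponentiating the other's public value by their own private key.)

Node B sends B = g^b mod q = 17^6 mod 173.
17^1 ≡ 17 (mod 173)
17^2 = (17^1)^2 ≡ 17^2 = 289 ≡ 116 (mod 173)
17^4 = (17^2)^2 ≡ 116^2 = 13456 ≡ 135 (mod 173)
17^6 = 17^4 · 17^2 ≡ 135 · 116 ≡ 90 (mod 173).
So B = 90. Node A then computes K = B^a mod q = 90^15 mod 173.
90^1 ≡ 90 (mod 173)
90^2 = (90^1)^2 ≡ 90^2 = 8100 ≡ 142 (mod 173)
90^4 = (90^2)^2 ≡ 142^2 = 20164 ≡ 96 (mod 173)
90^8 = (90^4)^2 ≡ 96^2 = 9216 ≡ 47 (mod 173)
90^15 = 90^8 · 90^4 · 90^2 · 90^1 ≡ 47 · 96 · 142 · 90 ≡ 38 (mod 173).

38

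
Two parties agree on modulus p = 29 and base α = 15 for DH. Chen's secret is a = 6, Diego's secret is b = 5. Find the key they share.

22

Diego sends B = α^b mod p = 15^5 mod 29.
15^1 ≡ 15 (mod 29)
15^2 = (15^1)^2 ≡ 15^2 = 225 ≡ 22 (mod 29)
15^4 = (15^2)^2 ≡ 22^2 = 484 ≡ 20 (mod 29)
15^5 = 15^4 · 15^1 ≡ 20 · 15 ≡ 10 (mod 29).
So B = 10. Chen then computes K = B^a mod p = 10^6 mod 29.
10^1 ≡ 10 (mod 29)
10^2 = (10^1)^2 ≡ 10^2 = 100 ≡ 13 (mod 29)
10^4 = (10^2)^2 ≡ 13^2 = 169 ≡ 24 (mod 29)
10^6 = 10^4 · 10^2 ≡ 24 · 13 ≡ 22 (mod 29).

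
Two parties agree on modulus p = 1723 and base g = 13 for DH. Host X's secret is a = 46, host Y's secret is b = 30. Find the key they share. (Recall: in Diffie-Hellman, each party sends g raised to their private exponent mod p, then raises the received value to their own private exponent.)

1692

Host X sends A = g^a mod p = 13^46 mod 1723.
13^1 ≡ 13 (mod 1723)
13^2 = (13^1)^2 ≡ 13^2 = 169 ≡ 169 (mod 1723)
13^4 = (13^2)^2 ≡ 169^2 = 28561 ≡ 993 (mod 1723)
13^8 = (13^4)^2 ≡ 993^2 = 986049 ≡ 493 (mod 1723)
13^16 = (13^8)^2 ≡ 493^2 = 243049 ≡ 106 (mod 1723)
13^32 = (13^16)^2 ≡ 106^2 = 11236 ≡ 898 (mod 1723)
13^46 = 13^32 · 13^8 · 13^4 · 13^2 ≡ 898 · 493 · 993 · 169 ≡ 655 (mod 1723).
So A = 655. Host Y then computes K = A^b mod p = 655^30 mod 1723.
655^1 ≡ 655 (mod 1723)
655^2 = (655^1)^2 ≡ 655^2 = 429025 ≡ 1721 (mod 1723)
655^4 = (655^2)^2 ≡ 1721^2 = 2961841 ≡ 4 (mod 1723)
655^8 = (655^4)^2 ≡ 4^2 = 16 ≡ 16 (mod 1723)
655^16 = (655^8)^2 ≡ 16^2 = 256 ≡ 256 (mod 1723)
655^30 = 655^16 · 655^8 · 655^4 · 655^2 ≡ 256 · 16 · 4 · 1721 ≡ 1692 (mod 1723).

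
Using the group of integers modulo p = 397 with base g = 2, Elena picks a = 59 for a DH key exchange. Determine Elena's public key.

Public value = 2^59 mod 397.
2^1 ≡ 2 (mod 397)
2^2 = (2^1)^2 ≡ 2^2 = 4 ≡ 4 (mod 397)
2^4 = (2^2)^2 ≡ 4^2 = 16 ≡ 16 (mod 397)
2^8 = (2^4)^2 ≡ 16^2 = 256 ≡ 256 (mod 397)
2^16 = (2^8)^2 ≡ 256^2 = 65536 ≡ 31 (mod 397)
2^32 = (2^16)^2 ≡ 31^2 = 961 ≡ 167 (mod 397)
2^59 = 2^32 · 2^16 · 2^8 · 2^2 · 2^1 ≡ 167 · 31 · 256 · 4 · 2 ≡ 214 (mod 397).

214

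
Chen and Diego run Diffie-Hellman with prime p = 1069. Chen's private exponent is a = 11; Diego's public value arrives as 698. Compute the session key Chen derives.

Shared key K = 698^11 mod 1069.
698^1 ≡ 698 (mod 1069)
698^2 = (698^1)^2 ≡ 698^2 = 487204 ≡ 809 (mod 1069)
698^4 = (698^2)^2 ≡ 809^2 = 654481 ≡ 253 (mod 1069)
698^8 = (698^4)^2 ≡ 253^2 = 64009 ≡ 938 (mod 1069)
698^11 = 698^8 · 698^2 · 698^1 ≡ 938 · 809 · 698 ≡ 389 (mod 1069).

389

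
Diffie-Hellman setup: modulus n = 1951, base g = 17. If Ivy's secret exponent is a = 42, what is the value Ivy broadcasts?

700

Public value = 17^42 mod 1951.
17^1 ≡ 17 (mod 1951)
17^2 = (17^1)^2 ≡ 17^2 = 289 ≡ 289 (mod 1951)
17^4 = (17^2)^2 ≡ 289^2 = 83521 ≡ 1579 (mod 1951)
17^8 = (17^4)^2 ≡ 1579^2 = 2493241 ≡ 1814 (mod 1951)
17^16 = (17^8)^2 ≡ 1814^2 = 3290596 ≡ 1210 (mod 1951)
17^32 = (17^16)^2 ≡ 1210^2 = 1464100 ≡ 850 (mod 1951)
17^42 = 17^32 · 17^8 · 17^2 ≡ 850 · 1814 · 289 ≡ 700 (mod 1951).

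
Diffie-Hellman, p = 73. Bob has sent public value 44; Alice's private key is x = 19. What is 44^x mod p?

53

Shared key K = 44^19 mod 73.
44^1 ≡ 44 (mod 73)
44^2 = (44^1)^2 ≡ 44^2 = 1936 ≡ 38 (mod 73)
44^4 = (44^2)^2 ≡ 38^2 = 1444 ≡ 57 (mod 73)
44^8 = (44^4)^2 ≡ 57^2 = 3249 ≡ 37 (mod 73)
44^16 = (44^8)^2 ≡ 37^2 = 1369 ≡ 55 (mod 73)
44^19 = 44^16 · 44^2 · 44^1 ≡ 55 · 38 · 44 ≡ 53 (mod 73).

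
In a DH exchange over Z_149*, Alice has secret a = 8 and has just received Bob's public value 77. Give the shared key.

Shared key K = 77^8 mod 149.
77^1 ≡ 77 (mod 149)
77^2 = (77^1)^2 ≡ 77^2 = 5929 ≡ 118 (mod 149)
77^4 = (77^2)^2 ≡ 118^2 = 13924 ≡ 67 (mod 149)
77^8 = (77^4)^2 ≡ 67^2 = 4489 ≡ 19 (mod 149)

19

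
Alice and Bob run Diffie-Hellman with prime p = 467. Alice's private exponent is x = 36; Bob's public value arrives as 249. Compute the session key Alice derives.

52

Shared key K = 249^36 mod 467.
249^1 ≡ 249 (mod 467)
249^2 = (249^1)^2 ≡ 249^2 = 62001 ≡ 357 (mod 467)
249^4 = (249^2)^2 ≡ 357^2 = 127449 ≡ 425 (mod 467)
249^8 = (249^4)^2 ≡ 425^2 = 180625 ≡ 363 (mod 467)
249^16 = (249^8)^2 ≡ 363^2 = 131769 ≡ 75 (mod 467)
249^32 = (249^16)^2 ≡ 75^2 = 5625 ≡ 21 (mod 467)
249^36 = 249^32 · 249^4 ≡ 21 · 425 ≡ 52 (mod 467).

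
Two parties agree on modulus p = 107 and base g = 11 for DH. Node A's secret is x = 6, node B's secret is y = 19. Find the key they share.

3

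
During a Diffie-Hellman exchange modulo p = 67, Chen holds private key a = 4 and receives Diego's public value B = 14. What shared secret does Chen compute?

25

Shared key K = 14^4 mod 67.
14^1 ≡ 14 (mod 67)
14^2 = (14^1)^2 ≡ 14^2 = 196 ≡ 62 (mod 67)
14^4 = (14^2)^2 ≡ 62^2 = 3844 ≡ 25 (mod 67)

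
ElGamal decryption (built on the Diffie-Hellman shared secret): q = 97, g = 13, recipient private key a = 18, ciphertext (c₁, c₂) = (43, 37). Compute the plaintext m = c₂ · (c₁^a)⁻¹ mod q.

Shared mask s = c₁^a mod q = 43^18 mod 97.
43^1 ≡ 43 (mod 97)
43^2 = (43^1)^2 ≡ 43^2 = 1849 ≡ 6 (mod 97)
43^4 = (43^2)^2 ≡ 6^2 = 36 ≡ 36 (mod 97)
43^8 = (43^4)^2 ≡ 36^2 = 1296 ≡ 35 (mod 97)
43^16 = (43^8)^2 ≡ 35^2 = 1225 ≡ 61 (mod 97)
43^18 = 43^16 · 43^2 ≡ 61 · 6 ≡ 75 (mod 97).
So s = 75; s⁻¹ ≡ 22 (mod 97).
m = c₂ · s⁻¹ mod 97 = 37 · 22 mod 97 = 38.

38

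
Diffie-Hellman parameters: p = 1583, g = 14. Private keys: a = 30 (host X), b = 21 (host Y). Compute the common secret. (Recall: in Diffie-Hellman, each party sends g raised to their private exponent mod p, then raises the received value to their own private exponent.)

Host X sends A = g^a mod p = 14^30 mod 1583.
14^1 ≡ 14 (mod 1583)
14^2 = (14^1)^2 ≡ 14^2 = 196 ≡ 196 (mod 1583)
14^4 = (14^2)^2 ≡ 196^2 = 38416 ≡ 424 (mod 1583)
14^8 = (14^4)^2 ≡ 424^2 = 179776 ≡ 897 (mod 1583)
14^16 = (14^8)^2 ≡ 897^2 = 804609 ≡ 445 (mod 1583)
14^30 = 14^16 · 14^8 · 14^4 · 14^2 ≡ 445 · 897 · 424 · 196 ≡ 1503 (mod 1583).
So A = 1503. Host Y then computes K = A^b mod p = 1503^21 mod 1583.
1503^1 ≡ 1503 (mod 1583)
1503^2 = (1503^1)^2 ≡ 1503^2 = 2259009 ≡ 68 (mod 1583)
1503^4 = (1503^2)^2 ≡ 68^2 = 4624 ≡ 1458 (mod 1583)
1503^8 = (1503^4)^2 ≡ 1458^2 = 2125764 ≡ 1378 (mod 1583)
1503^16 = (1503^8)^2 ≡ 1378^2 = 1898884 ≡ 867 (mod 1583)
1503^21 = 1503^16 · 1503^4 · 1503^1 ≡ 867 · 1458 · 1503 ≡ 1492 (mod 1583).

1492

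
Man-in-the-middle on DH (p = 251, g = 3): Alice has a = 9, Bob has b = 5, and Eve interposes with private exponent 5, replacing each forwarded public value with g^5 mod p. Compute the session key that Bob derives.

Bob receives Eve's public value M = 3^5 mod 251 instead of the honest one.
3^1 ≡ 3 (mod 251)
3^2 = (3^1)^2 ≡ 3^2 = 9 ≡ 9 (mod 251)
3^4 = (3^2)^2 ≡ 9^2 = 81 ≡ 81 (mod 251)
3^5 = 3^4 · 3^1 ≡ 81 · 3 ≡ 243 (mod 251).
So M = 243. Bob computes K = M^5 mod 251.
243^1 ≡ 243 (mod 251)
243^2 = (243^1)^2 ≡ 243^2 = 59049 ≡ 64 (mod 251)
243^4 = (243^2)^2 ≡ 64^2 = 4096 ≡ 80 (mod 251)
243^5 = 243^4 · 243^1 ≡ 80 · 243 ≡ 113 (mod 251).

113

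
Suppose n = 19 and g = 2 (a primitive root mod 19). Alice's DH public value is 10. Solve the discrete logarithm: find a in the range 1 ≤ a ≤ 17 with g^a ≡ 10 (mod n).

17

Try successive powers of 2 modulo 19:
2^1 ≡ 2
2^2 ≡ 4
2^3 ≡ 8
2^4 ≡ 16
2^5 ≡ 13
2^6 ≡ 7
2^7 ≡ 14
2^8 ≡ 9
2^9 ≡ 18
2^10 ≡ 17
2^11 ≡ 15
2^12 ≡ 11
2^13 ≡ 3
2^14 ≡ 6
2^15 ≡ 12
2^16 ≡ 5
2^17 ≡ 10
Found: a = 17.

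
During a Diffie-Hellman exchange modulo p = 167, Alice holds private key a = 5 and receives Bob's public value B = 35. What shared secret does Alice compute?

41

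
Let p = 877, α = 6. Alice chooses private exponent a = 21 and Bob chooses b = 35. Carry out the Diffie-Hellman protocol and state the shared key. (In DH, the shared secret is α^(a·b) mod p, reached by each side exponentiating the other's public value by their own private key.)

117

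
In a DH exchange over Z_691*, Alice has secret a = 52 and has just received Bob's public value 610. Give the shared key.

424

Shared key K = 610^52 mod 691.
610^1 ≡ 610 (mod 691)
610^2 = (610^1)^2 ≡ 610^2 = 372100 ≡ 342 (mod 691)
610^4 = (610^2)^2 ≡ 342^2 = 116964 ≡ 185 (mod 691)
610^8 = (610^4)^2 ≡ 185^2 = 34225 ≡ 366 (mod 691)
610^16 = (610^8)^2 ≡ 366^2 = 133956 ≡ 593 (mod 691)
610^32 = (610^16)^2 ≡ 593^2 = 351649 ≡ 621 (mod 691)
610^52 = 610^32 · 610^16 · 610^4 ≡ 621 · 593 · 185 ≡ 424 (mod 691).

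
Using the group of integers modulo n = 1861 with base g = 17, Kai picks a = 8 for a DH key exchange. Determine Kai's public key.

Public value = 17^8 mod 1861.
17^1 ≡ 17 (mod 1861)
17^2 = (17^1)^2 ≡ 17^2 = 289 ≡ 289 (mod 1861)
17^4 = (17^2)^2 ≡ 289^2 = 83521 ≡ 1637 (mod 1861)
17^8 = (17^4)^2 ≡ 1637^2 = 2679769 ≡ 1790 (mod 1861)

1790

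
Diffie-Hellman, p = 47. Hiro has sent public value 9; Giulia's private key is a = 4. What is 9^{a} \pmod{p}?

28

Shared key K = 9^4 mod 47.
9^1 ≡ 9 (mod 47)
9^2 = (9^1)^2 ≡ 9^2 = 81 ≡ 34 (mod 47)
9^4 = (9^2)^2 ≡ 34^2 = 1156 ≡ 28 (mod 47)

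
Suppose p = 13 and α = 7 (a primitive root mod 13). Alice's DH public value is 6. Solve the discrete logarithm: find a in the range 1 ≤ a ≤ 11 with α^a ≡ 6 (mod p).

Try successive powers of 7 modulo 13:
7^1 ≡ 7
7^2 ≡ 10
7^3 ≡ 5
7^4 ≡ 9
7^5 ≡ 11
7^6 ≡ 12
7^7 ≡ 6
Found: a = 7.

7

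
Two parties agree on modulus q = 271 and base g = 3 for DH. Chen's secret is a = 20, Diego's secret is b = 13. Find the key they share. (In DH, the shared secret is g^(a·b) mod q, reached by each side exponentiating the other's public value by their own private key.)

28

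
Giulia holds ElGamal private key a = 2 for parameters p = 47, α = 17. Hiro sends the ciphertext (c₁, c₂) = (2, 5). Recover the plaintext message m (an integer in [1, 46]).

Shared mask s = c₁^a mod p = 2^2 mod 47.
2^1 ≡ 2 (mod 47)
2^2 = (2^1)^2 ≡ 2^2 = 4 ≡ 4 (mod 47)
So s = 4; s⁻¹ ≡ 12 (mod 47).
m = c₂ · s⁻¹ mod 47 = 5 · 12 mod 47 = 13.

13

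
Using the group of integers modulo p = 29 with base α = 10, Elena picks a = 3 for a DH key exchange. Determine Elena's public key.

Public value = 10^3 mod 29.
10^1 ≡ 10 (mod 29)
10^2 = (10^1)^2 ≡ 10^2 = 100 ≡ 13 (mod 29)
10^3 = 10^2 · 10^1 ≡ 13 · 10 ≡ 14 (mod 29).

14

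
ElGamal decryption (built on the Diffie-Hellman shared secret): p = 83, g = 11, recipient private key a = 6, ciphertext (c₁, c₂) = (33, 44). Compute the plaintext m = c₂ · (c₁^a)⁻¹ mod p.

Shared mask s = c₁^a mod p = 33^6 mod 83.
33^1 ≡ 33 (mod 83)
33^2 = (33^1)^2 ≡ 33^2 = 1089 ≡ 10 (mod 83)
33^4 = (33^2)^2 ≡ 10^2 = 100 ≡ 17 (mod 83)
33^6 = 33^4 · 33^2 ≡ 17 · 10 ≡ 4 (mod 83).
So s = 4; s⁻¹ ≡ 21 (mod 83).
m = c₂ · s⁻¹ mod 83 = 44 · 21 mod 83 = 11.

11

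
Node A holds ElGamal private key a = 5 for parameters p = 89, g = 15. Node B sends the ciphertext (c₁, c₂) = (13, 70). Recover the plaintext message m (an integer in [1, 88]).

Shared mask s = c₁^a mod p = 13^5 mod 89.
13^1 ≡ 13 (mod 89)
13^2 = (13^1)^2 ≡ 13^2 = 169 ≡ 80 (mod 89)
13^4 = (13^2)^2 ≡ 80^2 = 6400 ≡ 81 (mod 89)
13^5 = 13^4 · 13^1 ≡ 81 · 13 ≡ 74 (mod 89).
So s = 74; s⁻¹ ≡ 83 (mod 89).
m = c₂ · s⁻¹ mod 89 = 70 · 83 mod 89 = 25.

25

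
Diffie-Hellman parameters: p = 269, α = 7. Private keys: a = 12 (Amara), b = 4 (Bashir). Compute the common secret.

Bashir sends B = α^b mod p = 7^4 mod 269.
7^1 ≡ 7 (mod 269)
7^2 = (7^1)^2 ≡ 7^2 = 49 ≡ 49 (mod 269)
7^4 = (7^2)^2 ≡ 49^2 = 2401 ≡ 249 (mod 269)
So B = 249. Amara then computes K = B^a mod p = 249^12 mod 269.
249^1 ≡ 249 (mod 269)
249^2 = (249^1)^2 ≡ 249^2 = 62001 ≡ 131 (mod 269)
249^4 = (249^2)^2 ≡ 131^2 = 17161 ≡ 214 (mod 269)
249^8 = (249^4)^2 ≡ 214^2 = 45796 ≡ 66 (mod 269)
249^12 = 249^8 · 249^4 ≡ 66 · 214 ≡ 136 (mod 269).

136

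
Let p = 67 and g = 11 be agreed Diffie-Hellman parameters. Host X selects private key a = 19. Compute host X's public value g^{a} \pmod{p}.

34

Public value = 11^{19} \pmod{67}.
11^1 ≡ 11 (mod 67)
11^2 = (11^1)^2 ≡ 11^2 = 121 ≡ 54 (mod 67)
11^4 = (11^2)^2 ≡ 54^2 = 2916 ≡ 35 (mod 67)
11^8 = (11^4)^2 ≡ 35^2 = 1225 ≡ 19 (mod 67)
11^16 = (11^8)^2 ≡ 19^2 = 361 ≡ 26 (mod 67)
11^19 = 11^16 · 11^2 · 11^1 ≡ 26 · 54 · 11 ≡ 34 (mod 67).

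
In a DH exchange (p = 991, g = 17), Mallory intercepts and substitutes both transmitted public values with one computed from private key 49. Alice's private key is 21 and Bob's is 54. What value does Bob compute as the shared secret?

Bob receives Mallory's public value M = 17^49 mod 991 instead of the honest one.
17^1 ≡ 17 (mod 991)
17^2 = (17^1)^2 ≡ 17^2 = 289 ≡ 289 (mod 991)
17^4 = (17^2)^2 ≡ 289^2 = 83521 ≡ 277 (mod 991)
17^8 = (17^4)^2 ≡ 277^2 = 76729 ≡ 422 (mod 991)
17^16 = (17^8)^2 ≡ 422^2 = 178084 ≡ 695 (mod 991)
17^32 = (17^16)^2 ≡ 695^2 = 483025 ≡ 408 (mod 991)
17^49 = 17^32 · 17^16 · 17^1 ≡ 408 · 695 · 17 ≡ 296 (mod 991).
So M = 296. Bob computes K = M^54 mod 991.
296^1 ≡ 296 (mod 991)
296^2 = (296^1)^2 ≡ 296^2 = 87616 ≡ 408 (mod 991)
296^4 = (296^2)^2 ≡ 408^2 = 166464 ≡ 967 (mod 991)
296^8 = (296^4)^2 ≡ 967^2 = 935089 ≡ 576 (mod 991)
296^16 = (296^8)^2 ≡ 576^2 = 331776 ≡ 782 (mod 991)
296^32 = (296^16)^2 ≡ 782^2 = 611524 ≡ 77 (mod 991)
296^54 = 296^32 · 296^16 · 296^4 · 296^2 ≡ 77 · 782 · 967 · 408 ≡ 773 (mod 991).

773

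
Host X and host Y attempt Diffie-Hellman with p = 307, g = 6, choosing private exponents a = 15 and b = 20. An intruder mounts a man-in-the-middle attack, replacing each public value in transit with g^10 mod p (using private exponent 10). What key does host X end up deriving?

280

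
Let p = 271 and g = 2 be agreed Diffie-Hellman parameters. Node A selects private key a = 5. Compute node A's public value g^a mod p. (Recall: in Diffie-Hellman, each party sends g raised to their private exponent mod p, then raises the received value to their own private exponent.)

Public value = 2^5 mod 271.
2^1 ≡ 2 (mod 271)
2^2 = (2^1)^2 ≡ 2^2 = 4 ≡ 4 (mod 271)
2^4 = (2^2)^2 ≡ 4^2 = 16 ≡ 16 (mod 271)
2^5 = 2^4 · 2^1 ≡ 16 · 2 ≡ 32 (mod 271).

32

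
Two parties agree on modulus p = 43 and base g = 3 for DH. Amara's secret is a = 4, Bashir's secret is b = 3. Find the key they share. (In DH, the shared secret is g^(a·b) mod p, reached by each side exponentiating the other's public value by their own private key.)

Bashir sends B = g^b mod p = 3^3 mod 43.
3^1 ≡ 3 (mod 43)
3^2 = (3^1)^2 ≡ 3^2 = 9 ≡ 9 (mod 43)
3^3 = 3^2 · 3^1 ≡ 9 · 3 ≡ 27 (mod 43).
So B = 27. Amara then computes K = B^a mod p = 27^4 mod 43.
27^1 ≡ 27 (mod 43)
27^2 = (27^1)^2 ≡ 27^2 = 729 ≡ 41 (mod 43)
27^4 = (27^2)^2 ≡ 41^2 = 1681 ≡ 4 (mod 43)

4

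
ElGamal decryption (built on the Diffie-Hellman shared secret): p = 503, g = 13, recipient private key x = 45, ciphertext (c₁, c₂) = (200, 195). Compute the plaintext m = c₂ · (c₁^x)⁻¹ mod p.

Shared mask s = c₁^x mod p = 200^45 mod 503.
200^1 ≡ 200 (mod 503)
200^2 = (200^1)^2 ≡ 200^2 = 40000 ≡ 263 (mod 503)
200^4 = (200^2)^2 ≡ 263^2 = 69169 ≡ 258 (mod 503)
200^8 = (200^4)^2 ≡ 258^2 = 66564 ≡ 168 (mod 503)
200^16 = (200^8)^2 ≡ 168^2 = 28224 ≡ 56 (mod 503)
200^32 = (200^16)^2 ≡ 56^2 = 3136 ≡ 118 (mod 503)
200^45 = 200^32 · 200^8 · 200^4 · 200^1 ≡ 118 · 168 · 258 · 200 ≡ 498 (mod 503).
So s = 498; s⁻¹ ≡ 201 (mod 503).
m = c₂ · s⁻¹ mod 503 = 195 · 201 mod 503 = 464.

464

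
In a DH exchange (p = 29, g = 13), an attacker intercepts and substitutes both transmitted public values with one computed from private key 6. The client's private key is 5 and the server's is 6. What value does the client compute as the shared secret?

The client receives an attacker's public value M = 13^6 mod 29 instead of the honest one.
13^1 ≡ 13 (mod 29)
13^2 = (13^1)^2 ≡ 13^2 = 169 ≡ 24 (mod 29)
13^4 = (13^2)^2 ≡ 24^2 = 576 ≡ 25 (mod 29)
13^6 = 13^4 · 13^2 ≡ 25 · 24 ≡ 20 (mod 29).
So M = 20. The client computes K = M^5 mod 29.
20^1 ≡ 20 (mod 29)
20^2 = (20^1)^2 ≡ 20^2 = 400 ≡ 23 (mod 29)
20^4 = (20^2)^2 ≡ 23^2 = 529 ≡ 7 (mod 29)
20^5 = 20^4 · 20^1 ≡ 7 · 20 ≡ 24 (mod 29).

24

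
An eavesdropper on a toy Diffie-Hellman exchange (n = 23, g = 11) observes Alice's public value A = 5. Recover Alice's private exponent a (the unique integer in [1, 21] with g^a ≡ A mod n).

Try successive powers of 11 modulo 23:
11^1 ≡ 11
11^2 ≡ 6
11^3 ≡ 20
11^4 ≡ 13
11^5 ≡ 5
Found: a = 5.

5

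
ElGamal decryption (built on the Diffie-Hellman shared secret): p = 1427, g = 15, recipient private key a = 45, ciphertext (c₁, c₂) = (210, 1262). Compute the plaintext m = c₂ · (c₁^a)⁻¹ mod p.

932

Shared mask s = c₁^a mod p = 210^45 mod 1427.
210^1 ≡ 210 (mod 1427)
210^2 = (210^1)^2 ≡ 210^2 = 44100 ≡ 1290 (mod 1427)
210^4 = (210^2)^2 ≡ 1290^2 = 1664100 ≡ 218 (mod 1427)
210^8 = (210^4)^2 ≡ 218^2 = 47524 ≡ 433 (mod 1427)
210^16 = (210^8)^2 ≡ 433^2 = 187489 ≡ 552 (mod 1427)
210^32 = (210^16)^2 ≡ 552^2 = 304704 ≡ 753 (mod 1427)
210^45 = 210^32 · 210^8 · 210^4 · 210^1 ≡ 753 · 433 · 218 · 210 ≡ 476 (mod 1427).
So s = 476; s⁻¹ ≡ 3 (mod 1427).
m = c₂ · s⁻¹ mod 1427 = 1262 · 3 mod 1427 = 932.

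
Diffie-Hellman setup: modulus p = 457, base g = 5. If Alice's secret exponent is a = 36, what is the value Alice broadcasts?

242

Public value = 5^36 mod 457.
5^1 ≡ 5 (mod 457)
5^2 = (5^1)^2 ≡ 5^2 = 25 ≡ 25 (mod 457)
5^4 = (5^2)^2 ≡ 25^2 = 625 ≡ 168 (mod 457)
5^8 = (5^4)^2 ≡ 168^2 = 28224 ≡ 347 (mod 457)
5^16 = (5^8)^2 ≡ 347^2 = 120409 ≡ 218 (mod 457)
5^32 = (5^16)^2 ≡ 218^2 = 47524 ≡ 453 (mod 457)
5^36 = 5^32 · 5^4 ≡ 453 · 168 ≡ 242 (mod 457).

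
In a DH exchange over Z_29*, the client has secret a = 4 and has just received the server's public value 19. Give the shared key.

24

Shared key K = 19^4 mod 29.
19^1 ≡ 19 (mod 29)
19^2 = (19^1)^2 ≡ 19^2 = 361 ≡ 13 (mod 29)
19^4 = (19^2)^2 ≡ 13^2 = 169 ≡ 24 (mod 29)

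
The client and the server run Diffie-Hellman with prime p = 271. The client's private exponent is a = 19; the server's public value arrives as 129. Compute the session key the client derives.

Shared key K = 129^19 mod 271.
129^1 ≡ 129 (mod 271)
129^2 = (129^1)^2 ≡ 129^2 = 16641 ≡ 110 (mod 271)
129^4 = (129^2)^2 ≡ 110^2 = 12100 ≡ 176 (mod 271)
129^8 = (129^4)^2 ≡ 176^2 = 30976 ≡ 82 (mod 271)
129^16 = (129^8)^2 ≡ 82^2 = 6724 ≡ 220 (mod 271)
129^19 = 129^16 · 129^2 · 129^1 ≡ 220 · 110 · 129 ≡ 151 (mod 271).

151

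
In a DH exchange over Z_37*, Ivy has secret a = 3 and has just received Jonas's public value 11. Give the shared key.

Shared key K = 11^3 mod 37.
11^1 ≡ 11 (mod 37)
11^2 = (11^1)^2 ≡ 11^2 = 121 ≡ 10 (mod 37)
11^3 = 11^2 · 11^1 ≡ 10 · 11 ≡ 36 (mod 37).

36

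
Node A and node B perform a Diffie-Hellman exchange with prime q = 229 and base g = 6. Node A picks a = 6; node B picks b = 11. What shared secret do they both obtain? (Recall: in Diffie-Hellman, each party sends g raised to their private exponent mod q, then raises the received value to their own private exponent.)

125

Node B sends B = g^b mod q = 6^11 mod 229.
6^1 ≡ 6 (mod 229)
6^2 = (6^1)^2 ≡ 6^2 = 36 ≡ 36 (mod 229)
6^4 = (6^2)^2 ≡ 36^2 = 1296 ≡ 151 (mod 229)
6^8 = (6^4)^2 ≡ 151^2 = 22801 ≡ 130 (mod 229)
6^11 = 6^8 · 6^2 · 6^1 ≡ 130 · 36 · 6 ≡ 142 (mod 229).
So B = 142. Node A then computes K = B^a mod q = 142^6 mod 229.
142^1 ≡ 142 (mod 229)
142^2 = (142^1)^2 ≡ 142^2 = 20164 ≡ 12 (mod 229)
142^4 = (142^2)^2 ≡ 12^2 = 144 ≡ 144 (mod 229)
142^6 = 142^4 · 142^2 ≡ 144 · 12 ≡ 125 (mod 229).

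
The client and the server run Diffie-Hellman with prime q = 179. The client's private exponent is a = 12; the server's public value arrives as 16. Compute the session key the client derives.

87

Shared key K = 16^12 mod 179.
16^1 ≡ 16 (mod 179)
16^2 = (16^1)^2 ≡ 16^2 = 256 ≡ 77 (mod 179)
16^4 = (16^2)^2 ≡ 77^2 = 5929 ≡ 22 (mod 179)
16^8 = (16^4)^2 ≡ 22^2 = 484 ≡ 126 (mod 179)
16^12 = 16^8 · 16^4 ≡ 126 · 22 ≡ 87 (mod 179).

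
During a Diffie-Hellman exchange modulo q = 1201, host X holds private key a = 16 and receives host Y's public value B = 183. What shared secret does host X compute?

Shared key K = 183^16 mod 1201.
183^1 ≡ 183 (mod 1201)
183^2 = (183^1)^2 ≡ 183^2 = 33489 ≡ 1062 (mod 1201)
183^4 = (183^2)^2 ≡ 1062^2 = 1127844 ≡ 105 (mod 1201)
183^8 = (183^4)^2 ≡ 105^2 = 11025 ≡ 216 (mod 1201)
183^16 = (183^8)^2 ≡ 216^2 = 46656 ≡ 1018 (mod 1201)

1018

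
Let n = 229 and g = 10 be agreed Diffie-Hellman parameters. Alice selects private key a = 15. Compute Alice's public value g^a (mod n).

Public value = 10^15 (mod 229).
10^1 ≡ 10 (mod 229)
10^2 = (10^1)^2 ≡ 10^2 = 100 ≡ 100 (mod 229)
10^4 = (10^2)^2 ≡ 100^2 = 10000 ≡ 153 (mod 229)
10^8 = (10^4)^2 ≡ 153^2 = 23409 ≡ 51 (mod 229)
10^15 = 10^8 · 10^4 · 10^2 · 10^1 ≡ 51 · 153 · 100 · 10 ≡ 54 (mod 229).

54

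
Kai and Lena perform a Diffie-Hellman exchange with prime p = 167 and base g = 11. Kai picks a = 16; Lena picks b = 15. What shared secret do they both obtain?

4

Kai sends A = g^a mod p = 11^16 mod 167.
11^1 ≡ 11 (mod 167)
11^2 = (11^1)^2 ≡ 11^2 = 121 ≡ 121 (mod 167)
11^4 = (11^2)^2 ≡ 121^2 = 14641 ≡ 112 (mod 167)
11^8 = (11^4)^2 ≡ 112^2 = 12544 ≡ 19 (mod 167)
11^16 = (11^8)^2 ≡ 19^2 = 361 ≡ 27 (mod 167)
So A = 27. Lena then computes K = A^b mod p = 27^15 mod 167.
27^1 ≡ 27 (mod 167)
27^2 = (27^1)^2 ≡ 27^2 = 729 ≡ 61 (mod 167)
27^4 = (27^2)^2 ≡ 61^2 = 3721 ≡ 47 (mod 167)
27^8 = (27^4)^2 ≡ 47^2 = 2209 ≡ 38 (mod 167)
27^15 = 27^8 · 27^4 · 27^2 · 27^1 ≡ 38 · 47 · 61 · 27 ≡ 4 (mod 167).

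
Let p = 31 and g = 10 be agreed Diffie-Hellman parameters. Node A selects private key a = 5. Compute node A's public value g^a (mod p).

25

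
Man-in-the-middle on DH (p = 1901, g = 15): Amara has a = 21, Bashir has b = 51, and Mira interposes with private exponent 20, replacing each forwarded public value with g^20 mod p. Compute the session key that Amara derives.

489

Amara receives Mira's public value M = 15^20 mod 1901 instead of the honest one.
15^1 ≡ 15 (mod 1901)
15^2 = (15^1)^2 ≡ 15^2 = 225 ≡ 225 (mod 1901)
15^4 = (15^2)^2 ≡ 225^2 = 50625 ≡ 1199 (mod 1901)
15^8 = (15^4)^2 ≡ 1199^2 = 1437601 ≡ 445 (mod 1901)
15^16 = (15^8)^2 ≡ 445^2 = 198025 ≡ 321 (mod 1901)
15^20 = 15^16 · 15^4 ≡ 321 · 1199 ≡ 877 (mod 1901).
So M = 877. Amara computes K = M^21 mod 1901.
877^1 ≡ 877 (mod 1901)
877^2 = (877^1)^2 ≡ 877^2 = 769129 ≡ 1125 (mod 1901)
877^4 = (877^2)^2 ≡ 1125^2 = 1265625 ≡ 1460 (mod 1901)
877^8 = (877^4)^2 ≡ 1460^2 = 2131600 ≡ 579 (mod 1901)
877^16 = (877^8)^2 ≡ 579^2 = 335241 ≡ 665 (mod 1901)
877^21 = 877^16 · 877^4 · 877^1 ≡ 665 · 1460 · 877 ≡ 489 (mod 1901).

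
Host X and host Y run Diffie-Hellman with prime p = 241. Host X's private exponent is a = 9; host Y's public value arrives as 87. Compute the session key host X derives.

Shared key K = 87^9 mod 241.
87^1 ≡ 87 (mod 241)
87^2 = (87^1)^2 ≡ 87^2 = 7569 ≡ 98 (mod 241)
87^4 = (87^2)^2 ≡ 98^2 = 9604 ≡ 205 (mod 241)
87^8 = (87^4)^2 ≡ 205^2 = 42025 ≡ 91 (mod 241)
87^9 = 87^8 · 87^1 ≡ 91 · 87 ≡ 205 (mod 241).

205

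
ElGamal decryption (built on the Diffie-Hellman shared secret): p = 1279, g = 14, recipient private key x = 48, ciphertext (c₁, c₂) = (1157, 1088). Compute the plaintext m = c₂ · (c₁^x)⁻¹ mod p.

Shared mask s = c₁^x mod p = 1157^48 mod 1279.
1157^1 ≡ 1157 (mod 1279)
1157^2 = (1157^1)^2 ≡ 1157^2 = 1338649 ≡ 815 (mod 1279)
1157^4 = (1157^2)^2 ≡ 815^2 = 664225 ≡ 424 (mod 1279)
1157^8 = (1157^4)^2 ≡ 424^2 = 179776 ≡ 716 (mod 1279)
1157^16 = (1157^8)^2 ≡ 716^2 = 512656 ≡ 1056 (mod 1279)
1157^32 = (1157^16)^2 ≡ 1056^2 = 1115136 ≡ 1127 (mod 1279)
1157^48 = 1157^32 · 1157^16 ≡ 1127 · 1056 ≡ 642 (mod 1279).
So s = 642; s⁻¹ ≡ 512 (mod 1279).
m = c₂ · s⁻¹ mod 1279 = 1088 · 512 mod 1279 = 691.

691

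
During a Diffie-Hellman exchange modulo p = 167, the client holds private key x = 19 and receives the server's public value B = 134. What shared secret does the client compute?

151

Shared key K = 134^19 mod 167.
134^1 ≡ 134 (mod 167)
134^2 = (134^1)^2 ≡ 134^2 = 17956 ≡ 87 (mod 167)
134^4 = (134^2)^2 ≡ 87^2 = 7569 ≡ 54 (mod 167)
134^8 = (134^4)^2 ≡ 54^2 = 2916 ≡ 77 (mod 167)
134^16 = (134^8)^2 ≡ 77^2 = 5929 ≡ 84 (mod 167)
134^19 = 134^16 · 134^2 · 134^1 ≡ 84 · 87 · 134 ≡ 151 (mod 167).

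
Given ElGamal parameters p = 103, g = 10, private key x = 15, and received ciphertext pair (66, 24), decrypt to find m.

102

Shared mask s = c₁^x mod p = 66^15 mod 103.
66^1 ≡ 66 (mod 103)
66^2 = (66^1)^2 ≡ 66^2 = 4356 ≡ 30 (mod 103)
66^4 = (66^2)^2 ≡ 30^2 = 900 ≡ 76 (mod 103)
66^8 = (66^4)^2 ≡ 76^2 = 5776 ≡ 8 (mod 103)
66^15 = 66^8 · 66^4 · 66^2 · 66^1 ≡ 8 · 76 · 30 · 66 ≡ 79 (mod 103).
So s = 79; s⁻¹ ≡ 30 (mod 103).
m = c₂ · s⁻¹ mod 103 = 24 · 30 mod 103 = 102.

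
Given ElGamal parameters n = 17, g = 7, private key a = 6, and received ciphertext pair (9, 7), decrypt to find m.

6

Shared mask s = c₁^a mod n = 9^6 mod 17.
9^1 ≡ 9 (mod 17)
9^2 = (9^1)^2 ≡ 9^2 = 81 ≡ 13 (mod 17)
9^4 = (9^2)^2 ≡ 13^2 = 169 ≡ 16 (mod 17)
9^6 = 9^4 · 9^2 ≡ 16 · 13 ≡ 4 (mod 17).
So s = 4; s⁻¹ ≡ 13 (mod 17).
m = c₂ · s⁻¹ mod 17 = 7 · 13 mod 17 = 6.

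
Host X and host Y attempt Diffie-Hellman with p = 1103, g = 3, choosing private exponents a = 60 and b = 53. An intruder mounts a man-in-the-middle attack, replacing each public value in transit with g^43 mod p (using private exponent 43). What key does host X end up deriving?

Host X receives an intruder's public value M = 3^43 mod 1103 instead of the honest one.
3^1 ≡ 3 (mod 1103)
3^2 = (3^1)^2 ≡ 3^2 = 9 ≡ 9 (mod 1103)
3^4 = (3^2)^2 ≡ 9^2 = 81 ≡ 81 (mod 1103)
3^8 = (3^4)^2 ≡ 81^2 = 6561 ≡ 1046 (mod 1103)
3^16 = (3^8)^2 ≡ 1046^2 = 1094116 ≡ 1043 (mod 1103)
3^32 = (3^16)^2 ≡ 1043^2 = 1087849 ≡ 291 (mod 1103)
3^43 = 3^32 · 3^8 · 3^2 · 3^1 ≡ 291 · 1046 · 9 · 3 ≡ 1072 (mod 1103).
So M = 1072. Host X computes K = M^60 mod 1103.
1072^1 ≡ 1072 (mod 1103)
1072^2 = (1072^1)^2 ≡ 1072^2 = 1149184 ≡ 961 (mod 1103)
1072^4 = (1072^2)^2 ≡ 961^2 = 923521 ≡ 310 (mod 1103)
1072^8 = (1072^4)^2 ≡ 310^2 = 96100 ≡ 139 (mod 1103)
1072^16 = (1072^8)^2 ≡ 139^2 = 19321 ≡ 570 (mod 1103)
1072^32 = (1072^16)^2 ≡ 570^2 = 324900 ≡ 618 (mod 1103)
1072^60 = 1072^32 · 1072^16 · 1072^8 · 1072^4 ≡ 618 · 570 · 139 · 310 ≡ 741 (mod 1103).

741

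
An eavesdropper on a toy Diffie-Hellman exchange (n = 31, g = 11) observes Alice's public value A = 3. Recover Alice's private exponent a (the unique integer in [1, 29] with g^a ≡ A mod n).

17

Try successive powers of 11 modulo 31:
11^1 ≡ 11
11^2 ≡ 28
11^3 ≡ 29
11^4 ≡ 9
11^5 ≡ 6
11^6 ≡ 4
11^7 ≡ 13
11^8 ≡ 19
11^9 ≡ 23
11^10 ≡ 5
11^11 ≡ 24
11^12 ≡ 16
11^13 ≡ 21
11^14 ≡ 14
11^15 ≡ 30
11^16 ≡ 20
11^17 ≡ 3
Found: a = 17.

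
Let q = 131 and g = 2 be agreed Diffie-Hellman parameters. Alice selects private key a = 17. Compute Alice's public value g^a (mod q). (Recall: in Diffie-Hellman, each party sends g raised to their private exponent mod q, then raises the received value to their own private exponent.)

72

Public value = 2^17 (mod 131).
2^1 ≡ 2 (mod 131)
2^2 = (2^1)^2 ≡ 2^2 = 4 ≡ 4 (mod 131)
2^4 = (2^2)^2 ≡ 4^2 = 16 ≡ 16 (mod 131)
2^8 = (2^4)^2 ≡ 16^2 = 256 ≡ 125 (mod 131)
2^16 = (2^8)^2 ≡ 125^2 = 15625 ≡ 36 (mod 131)
2^17 = 2^16 · 2^1 ≡ 36 · 2 ≡ 72 (mod 131).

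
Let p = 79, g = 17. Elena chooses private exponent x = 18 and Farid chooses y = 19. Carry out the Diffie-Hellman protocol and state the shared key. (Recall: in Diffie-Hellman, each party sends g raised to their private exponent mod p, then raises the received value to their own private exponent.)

18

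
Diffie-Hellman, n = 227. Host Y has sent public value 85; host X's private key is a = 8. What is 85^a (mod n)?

Shared key K = 85^8 mod 227.
85^1 ≡ 85 (mod 227)
85^2 = (85^1)^2 ≡ 85^2 = 7225 ≡ 188 (mod 227)
85^4 = (85^2)^2 ≡ 188^2 = 35344 ≡ 159 (mod 227)
85^8 = (85^4)^2 ≡ 159^2 = 25281 ≡ 84 (mod 227)

84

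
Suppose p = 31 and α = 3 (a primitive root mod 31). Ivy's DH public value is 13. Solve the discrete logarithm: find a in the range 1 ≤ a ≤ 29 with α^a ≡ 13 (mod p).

11

Try successive powers of 3 modulo 31:
3^1 ≡ 3
3^2 ≡ 9
3^3 ≡ 27
3^4 ≡ 19
3^5 ≡ 26
3^6 ≡ 16
3^7 ≡ 17
3^8 ≡ 20
3^9 ≡ 29
3^10 ≡ 25
3^11 ≡ 13
Found: a = 11.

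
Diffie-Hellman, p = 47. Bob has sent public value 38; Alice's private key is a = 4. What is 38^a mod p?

Shared key K = 38^4 mod 47.
38^1 ≡ 38 (mod 47)
38^2 = (38^1)^2 ≡ 38^2 = 1444 ≡ 34 (mod 47)
38^4 = (38^2)^2 ≡ 34^2 = 1156 ≡ 28 (mod 47)

28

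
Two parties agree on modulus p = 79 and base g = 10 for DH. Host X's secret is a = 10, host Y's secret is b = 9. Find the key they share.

8

Host X sends A = g^a mod p = 10^10 mod 79.
10^1 ≡ 10 (mod 79)
10^2 = (10^1)^2 ≡ 10^2 = 100 ≡ 21 (mod 79)
10^4 = (10^2)^2 ≡ 21^2 = 441 ≡ 46 (mod 79)
10^8 = (10^4)^2 ≡ 46^2 = 2116 ≡ 62 (mod 79)
10^10 = 10^8 · 10^2 ≡ 62 · 21 ≡ 38 (mod 79).
So A = 38. Host Y then computes K = A^b mod p = 38^9 mod 79.
38^1 ≡ 38 (mod 79)
38^2 = (38^1)^2 ≡ 38^2 = 1444 ≡ 22 (mod 79)
38^4 = (38^2)^2 ≡ 22^2 = 484 ≡ 10 (mod 79)
38^8 = (38^4)^2 ≡ 10^2 = 100 ≡ 21 (mod 79)
38^9 = 38^8 · 38^1 ≡ 21 · 38 ≡ 8 (mod 79).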